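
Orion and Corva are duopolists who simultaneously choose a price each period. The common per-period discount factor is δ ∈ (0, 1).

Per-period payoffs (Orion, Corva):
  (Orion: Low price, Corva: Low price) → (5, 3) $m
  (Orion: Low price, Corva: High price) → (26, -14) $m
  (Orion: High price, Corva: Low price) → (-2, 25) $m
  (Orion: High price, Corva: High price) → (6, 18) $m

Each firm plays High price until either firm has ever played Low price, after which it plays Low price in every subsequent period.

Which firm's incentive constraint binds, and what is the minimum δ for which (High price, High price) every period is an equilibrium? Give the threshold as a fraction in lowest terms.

Orion; δ ≥ 20/21

For Orion: deviation gain 26−6 = 20, per-period punishment loss 6−5 = 1. IC gives δ ≥ 20/21.
For Corva: gain 7, loss 15 per period, so δ ≥ 7/22.
The tighter constraint is Orion's, so cooperation needs δ ≥ 20/21.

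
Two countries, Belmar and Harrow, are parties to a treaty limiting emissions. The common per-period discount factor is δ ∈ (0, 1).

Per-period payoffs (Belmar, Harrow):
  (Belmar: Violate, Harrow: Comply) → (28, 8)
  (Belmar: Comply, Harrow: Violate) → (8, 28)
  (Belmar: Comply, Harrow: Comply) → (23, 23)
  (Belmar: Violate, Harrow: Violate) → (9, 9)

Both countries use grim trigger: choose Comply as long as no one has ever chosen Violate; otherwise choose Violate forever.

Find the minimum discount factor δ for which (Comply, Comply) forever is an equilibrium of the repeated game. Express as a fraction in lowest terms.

5/19

23/(1−δ) ≥ 28 + 9δ/(1−δ)
23 ≥ 28 − 19δ
δ ≥ 5/19.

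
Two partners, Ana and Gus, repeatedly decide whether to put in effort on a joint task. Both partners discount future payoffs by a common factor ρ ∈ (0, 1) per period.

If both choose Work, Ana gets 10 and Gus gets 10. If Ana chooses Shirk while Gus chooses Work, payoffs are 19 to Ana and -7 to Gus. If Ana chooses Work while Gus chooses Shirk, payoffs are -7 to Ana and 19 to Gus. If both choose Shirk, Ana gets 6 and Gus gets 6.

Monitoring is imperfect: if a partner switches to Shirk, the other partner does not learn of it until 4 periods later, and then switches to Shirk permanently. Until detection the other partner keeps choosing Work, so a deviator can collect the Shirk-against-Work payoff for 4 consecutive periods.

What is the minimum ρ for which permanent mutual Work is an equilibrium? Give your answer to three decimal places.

The best deviation is to choose Shirk for all 4 undetected periods, earning 19 each, then 6 forever once detected.
Deviation value: 19(1−ρ^4)/(1−ρ) + 6ρ^4/(1−ρ); cooperation value: 10/(1−ρ).
IC: 10 ≥ 19(1−ρ^4) + 6ρ^4 = 19 − 13ρ^4.
So ρ^4 ≥ 9/13, giving ρ ≥ (9/13)^(1/4) ≈ 0.912.

0.912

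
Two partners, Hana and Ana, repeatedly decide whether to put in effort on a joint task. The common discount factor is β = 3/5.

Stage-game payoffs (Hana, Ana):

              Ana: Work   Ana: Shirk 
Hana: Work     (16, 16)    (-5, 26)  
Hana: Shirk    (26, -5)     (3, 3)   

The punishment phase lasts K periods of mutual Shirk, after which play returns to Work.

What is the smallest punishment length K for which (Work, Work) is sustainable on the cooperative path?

No profitable deviation requires (16−3)(β+…+β^K) ≥ 26−16, i.e. β+…+β^K ≥ 10/13 ≈ 0.7692.
With β = 3/5, the partial sums are K=1: 0.6000, K=2: 0.9600.
K = 2 is the first length at which the sum reaches 0.7692.

2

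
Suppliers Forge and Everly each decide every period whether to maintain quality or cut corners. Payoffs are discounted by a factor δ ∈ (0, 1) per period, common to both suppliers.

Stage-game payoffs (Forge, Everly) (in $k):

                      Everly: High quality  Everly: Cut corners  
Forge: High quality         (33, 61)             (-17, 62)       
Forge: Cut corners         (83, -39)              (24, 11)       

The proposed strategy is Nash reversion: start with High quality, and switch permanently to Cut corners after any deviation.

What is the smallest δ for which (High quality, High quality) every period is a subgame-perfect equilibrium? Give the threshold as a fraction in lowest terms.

50/59

Forge's threshold: (83−33)/(83−24) = 50/59.
Everly's threshold: (62−61)/(62−11) = 1/51.
50/59 > 1/51, so Forge binds and δ* = 50/59.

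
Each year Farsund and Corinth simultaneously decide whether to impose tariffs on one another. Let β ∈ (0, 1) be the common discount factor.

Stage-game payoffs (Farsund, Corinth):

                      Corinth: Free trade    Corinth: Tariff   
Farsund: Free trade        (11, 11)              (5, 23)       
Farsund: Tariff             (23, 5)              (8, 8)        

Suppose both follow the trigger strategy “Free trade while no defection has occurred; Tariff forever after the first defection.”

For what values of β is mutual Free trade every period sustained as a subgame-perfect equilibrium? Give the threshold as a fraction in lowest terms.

Cooperation forever yields 11 each period: 11/(1−β).
Deviating yields 23 once, then 8 forever: 23 + 8β/(1−β).
No profitable deviation requires 11/(1−β) ≥ 23 + 8β/(1−β).
Multiplying by (1−β): 11 ≥ 23(1−β) + 8β = 23 − 15β.
So 15β ≥ 12, i.e. β ≥ 12/15 = 4/5.

4/5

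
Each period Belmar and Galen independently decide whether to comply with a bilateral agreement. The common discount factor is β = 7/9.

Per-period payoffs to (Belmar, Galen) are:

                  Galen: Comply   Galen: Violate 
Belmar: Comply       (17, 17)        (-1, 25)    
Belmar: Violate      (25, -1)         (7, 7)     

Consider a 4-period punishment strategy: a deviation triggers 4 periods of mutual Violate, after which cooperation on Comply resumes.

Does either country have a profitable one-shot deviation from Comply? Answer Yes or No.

No

IC: β+…+β^4 ≥ (25−17)/(17−7) = 4/5.
At β = 7/9: partial sum = 2.2192 ≥ 0.8000. Cooperation sustainable.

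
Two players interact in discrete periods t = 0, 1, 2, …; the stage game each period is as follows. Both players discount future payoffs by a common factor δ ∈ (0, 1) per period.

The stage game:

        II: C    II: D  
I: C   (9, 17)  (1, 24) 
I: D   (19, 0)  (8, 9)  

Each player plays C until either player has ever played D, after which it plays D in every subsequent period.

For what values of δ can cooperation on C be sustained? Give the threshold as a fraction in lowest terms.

For I: deviation gain 19−9 = 10, per-period punishment loss 9−8 = 1. IC gives δ ≥ 10/11.
For II: gain 7, loss 8 per period, so δ ≥ 7/15.
The tighter constraint is I's, so cooperation needs δ ≥ 10/11.

10/11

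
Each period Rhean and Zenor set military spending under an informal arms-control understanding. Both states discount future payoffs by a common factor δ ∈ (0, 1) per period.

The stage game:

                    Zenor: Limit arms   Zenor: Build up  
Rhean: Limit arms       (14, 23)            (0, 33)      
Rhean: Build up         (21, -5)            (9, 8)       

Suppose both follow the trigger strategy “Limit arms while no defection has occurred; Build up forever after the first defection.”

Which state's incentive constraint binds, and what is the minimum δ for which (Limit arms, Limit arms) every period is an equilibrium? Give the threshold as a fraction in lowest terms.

Rhean; δ ≥ 7/12

For Rhean: deviation gain 21−14 = 7, per-period punishment loss 14−9 = 5. IC gives δ ≥ 7/12.
For Zenor: gain 10, loss 15 per period, so δ ≥ 10/25 = 2/5.
The tighter constraint is Rhean's, so cooperation needs δ ≥ 7/12.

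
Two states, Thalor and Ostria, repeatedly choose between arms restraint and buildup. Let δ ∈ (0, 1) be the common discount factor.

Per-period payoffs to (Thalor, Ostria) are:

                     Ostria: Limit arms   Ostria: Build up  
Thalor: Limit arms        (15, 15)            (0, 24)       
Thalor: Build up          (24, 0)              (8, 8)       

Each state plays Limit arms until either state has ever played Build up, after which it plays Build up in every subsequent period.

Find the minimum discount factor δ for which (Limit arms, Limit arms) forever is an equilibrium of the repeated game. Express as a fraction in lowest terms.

9/16

15/(1−δ) ≥ 24 + 8δ/(1−δ)
15 ≥ 24 − 16δ
δ ≥ 9/16.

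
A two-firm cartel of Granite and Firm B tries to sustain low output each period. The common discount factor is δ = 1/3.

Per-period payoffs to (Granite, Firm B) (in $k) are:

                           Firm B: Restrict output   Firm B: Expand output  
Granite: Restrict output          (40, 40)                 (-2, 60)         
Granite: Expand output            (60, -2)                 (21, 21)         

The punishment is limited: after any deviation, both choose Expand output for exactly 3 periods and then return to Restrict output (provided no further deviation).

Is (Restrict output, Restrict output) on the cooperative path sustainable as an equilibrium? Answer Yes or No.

IC: δ+…+δ^3 ≥ (60−40)/(40−21) = 20/19.
At δ = 1/3: partial sum = 0.4815 < 1.0526. Cooperation not sustainable.

No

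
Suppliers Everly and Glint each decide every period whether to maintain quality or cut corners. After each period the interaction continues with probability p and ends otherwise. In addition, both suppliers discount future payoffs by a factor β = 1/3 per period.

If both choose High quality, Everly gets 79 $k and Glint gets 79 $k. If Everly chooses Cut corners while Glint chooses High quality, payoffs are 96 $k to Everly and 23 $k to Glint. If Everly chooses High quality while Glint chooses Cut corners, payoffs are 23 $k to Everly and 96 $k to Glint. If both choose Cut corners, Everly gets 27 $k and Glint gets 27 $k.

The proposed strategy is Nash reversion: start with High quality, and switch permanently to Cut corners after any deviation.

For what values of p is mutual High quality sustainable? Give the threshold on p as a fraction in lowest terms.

Expected continuation weight on next period's payoff is β·p = 1/3·p, which plays the role of the discount factor.
Cooperation requires 1/3·p ≥ (96−79)/(96−27) = 17/69, hence p ≥ 17/23.

17/23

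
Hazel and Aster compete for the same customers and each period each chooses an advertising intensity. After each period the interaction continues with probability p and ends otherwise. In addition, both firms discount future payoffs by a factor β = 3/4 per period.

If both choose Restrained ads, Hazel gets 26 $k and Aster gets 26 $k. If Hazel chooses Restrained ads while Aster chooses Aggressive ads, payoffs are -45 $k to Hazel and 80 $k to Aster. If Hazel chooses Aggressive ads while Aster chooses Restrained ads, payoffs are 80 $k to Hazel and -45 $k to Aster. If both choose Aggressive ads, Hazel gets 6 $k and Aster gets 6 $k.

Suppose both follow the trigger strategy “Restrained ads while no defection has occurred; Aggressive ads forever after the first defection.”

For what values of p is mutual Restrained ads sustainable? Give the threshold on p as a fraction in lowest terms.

36/37

Expected continuation weight on next period's payoff is β·p = 3/4·p, which plays the role of the discount factor.
Cooperation requires 3/4·p ≥ (80−26)/(80−6) = 27/37, hence p ≥ 36/37.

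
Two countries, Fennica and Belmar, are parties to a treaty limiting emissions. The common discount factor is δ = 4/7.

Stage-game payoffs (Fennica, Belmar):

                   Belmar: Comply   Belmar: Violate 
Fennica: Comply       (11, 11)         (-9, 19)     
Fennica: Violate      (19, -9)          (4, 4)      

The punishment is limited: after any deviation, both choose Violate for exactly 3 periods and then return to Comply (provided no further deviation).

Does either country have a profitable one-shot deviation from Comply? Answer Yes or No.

Comparing payoff streams over the 4 periods until play realigns: cooperate → 11(1+δ+…+δ^3); deviate → 19 + 4(δ+…+δ^3).
Cooperation is sustained iff (11−4)(δ+…+δ^3) ≥ 19−11.
δ+…+δ^3 = 4/7·(1−(4/7)^3)/(1−4/7) = 1.0845, and (19−11)/(11−4) = 1.1429.
1.0845 < 1.1429, so cooperation is not sustainable.

Yes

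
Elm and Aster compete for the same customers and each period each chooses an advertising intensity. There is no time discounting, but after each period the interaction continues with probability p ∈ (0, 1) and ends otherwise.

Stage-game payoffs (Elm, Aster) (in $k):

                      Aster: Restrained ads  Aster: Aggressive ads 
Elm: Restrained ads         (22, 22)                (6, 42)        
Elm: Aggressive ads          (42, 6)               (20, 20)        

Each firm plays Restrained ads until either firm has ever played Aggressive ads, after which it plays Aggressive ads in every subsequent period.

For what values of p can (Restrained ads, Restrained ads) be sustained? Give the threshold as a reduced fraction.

10/11

With no time discounting, the continuation probability p plays the role of the discount factor.
Grim-trigger IC: 22/(1−p) ≥ 42 + 20p/(1−p) ⇒ p ≥ (42−22)/(42−20) = 10/11.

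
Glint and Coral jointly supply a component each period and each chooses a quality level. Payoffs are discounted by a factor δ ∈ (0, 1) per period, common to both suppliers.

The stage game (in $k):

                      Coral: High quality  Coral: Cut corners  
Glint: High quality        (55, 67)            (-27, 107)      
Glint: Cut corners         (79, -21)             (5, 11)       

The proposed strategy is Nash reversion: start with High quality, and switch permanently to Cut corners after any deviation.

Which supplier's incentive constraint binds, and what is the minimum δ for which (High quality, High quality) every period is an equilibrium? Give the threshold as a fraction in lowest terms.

Glint: cooperation gives 55 each period; deviation gives 79 once then 5 forever.
  55/(1−δ) ≥ 79 + 5δ/(1−δ) ⇒ δ ≥ 24/74 = 12/37.
Coral: cooperation gives 67 each period; deviation gives 107 once then 11 forever.
  δ ≥ 40/96 = 5/12.
Both must hold, so the binding constraint is Coral's: δ ≥ 5/12.

Coral; δ ≥ 5/12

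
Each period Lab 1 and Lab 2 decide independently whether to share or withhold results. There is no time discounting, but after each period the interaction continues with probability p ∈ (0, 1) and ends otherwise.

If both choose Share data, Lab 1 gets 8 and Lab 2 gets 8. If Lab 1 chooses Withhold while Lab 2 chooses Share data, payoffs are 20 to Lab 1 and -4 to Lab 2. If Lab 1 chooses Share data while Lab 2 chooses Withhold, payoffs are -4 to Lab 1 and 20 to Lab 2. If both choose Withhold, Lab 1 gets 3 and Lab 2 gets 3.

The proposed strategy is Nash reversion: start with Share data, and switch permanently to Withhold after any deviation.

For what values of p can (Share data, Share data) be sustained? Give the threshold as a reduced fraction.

With no time discounting, the continuation probability p plays the role of the discount factor.
Grim-trigger IC: 8/(1−p) ≥ 20 + 3p/(1−p) ⇒ p ≥ (20−8)/(20−3) = 12/17.

12/17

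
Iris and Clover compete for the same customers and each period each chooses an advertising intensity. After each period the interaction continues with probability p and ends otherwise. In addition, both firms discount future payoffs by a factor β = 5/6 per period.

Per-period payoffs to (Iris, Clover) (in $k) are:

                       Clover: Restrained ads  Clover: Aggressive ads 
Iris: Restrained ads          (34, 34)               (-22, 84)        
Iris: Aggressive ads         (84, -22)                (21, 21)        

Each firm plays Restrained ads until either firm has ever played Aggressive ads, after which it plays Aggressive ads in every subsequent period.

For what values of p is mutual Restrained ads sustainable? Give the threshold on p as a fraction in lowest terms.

Expected continuation weight on next period's payoff is β·p = 5/6·p, which plays the role of the discount factor.
Cooperation requires 5/6·p ≥ (84−34)/(84−21) = 50/63, hence p ≥ 20/21.

20/21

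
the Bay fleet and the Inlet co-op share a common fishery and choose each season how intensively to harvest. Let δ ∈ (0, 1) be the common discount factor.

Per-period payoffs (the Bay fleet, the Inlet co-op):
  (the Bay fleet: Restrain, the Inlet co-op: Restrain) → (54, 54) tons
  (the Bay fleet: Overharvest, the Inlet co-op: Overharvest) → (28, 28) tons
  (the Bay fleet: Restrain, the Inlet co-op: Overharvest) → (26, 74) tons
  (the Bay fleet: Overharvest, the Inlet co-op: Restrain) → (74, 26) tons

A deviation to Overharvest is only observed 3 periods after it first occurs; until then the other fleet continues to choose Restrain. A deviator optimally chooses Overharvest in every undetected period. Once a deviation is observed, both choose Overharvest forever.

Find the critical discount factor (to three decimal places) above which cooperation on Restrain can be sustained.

A deviator earns 74 for 3 periods, then 28 forever; cooperating earns 54 forever. Multiplying the IC by (1−δ):
54 ≥ 74(1−δ^3) + 28δ^3, so 46·δ^3 ≥ 20 and δ^3 ≥ 10/23.
δ ≥ (10/23)^(1/3) ≈ 0.758.

0.758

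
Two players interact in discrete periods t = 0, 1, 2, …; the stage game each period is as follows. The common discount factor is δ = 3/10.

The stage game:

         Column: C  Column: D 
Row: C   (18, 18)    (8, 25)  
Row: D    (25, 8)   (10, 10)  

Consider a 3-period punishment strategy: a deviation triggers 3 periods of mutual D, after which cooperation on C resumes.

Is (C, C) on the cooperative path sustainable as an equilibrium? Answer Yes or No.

No

Comparing payoff streams over the 4 periods until play realigns: cooperate → 18(1+δ+…+δ^3); deviate → 25 + 10(δ+…+δ^3).
Cooperation is sustained iff (18−10)(δ+…+δ^3) ≥ 25−18.
δ+…+δ^3 = 3/10·(1−(3/10)^3)/(1−3/10) = 0.4170, and (25−18)/(18−10) = 0.8750.
0.4170 < 0.8750, so cooperation is not sustainable.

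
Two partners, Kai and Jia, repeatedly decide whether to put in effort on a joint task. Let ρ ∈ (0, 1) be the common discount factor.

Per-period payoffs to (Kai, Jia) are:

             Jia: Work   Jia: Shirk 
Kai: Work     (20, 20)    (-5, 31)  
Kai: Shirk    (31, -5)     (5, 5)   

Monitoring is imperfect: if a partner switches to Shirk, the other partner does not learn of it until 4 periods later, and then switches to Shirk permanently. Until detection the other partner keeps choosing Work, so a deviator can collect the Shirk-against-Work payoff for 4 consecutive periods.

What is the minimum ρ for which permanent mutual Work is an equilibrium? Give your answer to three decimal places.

0.807

A deviator earns 31 for 4 periods, then 5 forever; cooperating earns 20 forever. Multiplying the IC by (1−ρ):
20 ≥ 31(1−ρ^4) + 5ρ^4, so 26·ρ^4 ≥ 11 and ρ^4 ≥ 11/26.
ρ ≥ (11/26)^(1/4) ≈ 0.807.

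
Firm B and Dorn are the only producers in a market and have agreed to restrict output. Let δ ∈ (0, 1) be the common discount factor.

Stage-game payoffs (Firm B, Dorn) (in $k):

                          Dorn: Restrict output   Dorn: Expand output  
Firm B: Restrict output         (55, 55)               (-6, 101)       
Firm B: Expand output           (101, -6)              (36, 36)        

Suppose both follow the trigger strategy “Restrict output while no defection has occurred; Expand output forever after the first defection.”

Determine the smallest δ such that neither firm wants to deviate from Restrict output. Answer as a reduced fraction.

46/65

Under grim trigger the critical discount factor is (T−C)/(T−P) with T = 101, C = 55, P = 36.
δ* = (101−55)/(101−36) = 46/65.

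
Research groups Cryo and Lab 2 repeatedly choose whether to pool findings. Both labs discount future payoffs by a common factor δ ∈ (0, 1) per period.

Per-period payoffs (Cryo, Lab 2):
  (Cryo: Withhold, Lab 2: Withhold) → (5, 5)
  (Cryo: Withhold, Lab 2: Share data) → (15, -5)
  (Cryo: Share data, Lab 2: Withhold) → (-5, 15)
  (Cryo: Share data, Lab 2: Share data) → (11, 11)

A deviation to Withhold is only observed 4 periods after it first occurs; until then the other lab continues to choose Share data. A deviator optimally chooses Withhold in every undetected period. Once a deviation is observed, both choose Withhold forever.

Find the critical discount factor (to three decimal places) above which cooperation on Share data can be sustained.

The best deviation is to choose Withhold for all 4 undetected periods, earning 15 each, then 5 forever once detected.
Deviation value: 15(1−δ^4)/(1−δ) + 5δ^4/(1−δ); cooperation value: 11/(1−δ).
IC: 11 ≥ 15(1−δ^4) + 5δ^4 = 15 − 10δ^4.
So δ^4 ≥ 4/10 = 2/5, giving δ ≥ (2/5)^(1/4) ≈ 0.795.

0.795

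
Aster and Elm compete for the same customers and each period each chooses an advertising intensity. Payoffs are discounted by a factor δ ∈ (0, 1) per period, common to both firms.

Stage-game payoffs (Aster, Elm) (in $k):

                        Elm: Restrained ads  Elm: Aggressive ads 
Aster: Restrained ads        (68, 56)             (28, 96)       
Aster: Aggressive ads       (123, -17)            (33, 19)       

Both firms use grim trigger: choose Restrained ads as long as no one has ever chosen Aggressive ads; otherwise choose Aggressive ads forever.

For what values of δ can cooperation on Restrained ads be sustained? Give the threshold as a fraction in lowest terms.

Aster's threshold: (123−68)/(123−33) = 11/18.
Elm's threshold: (96−56)/(96−19) = 40/77.
11/18 > 40/77, so Aster binds and δ* = 11/18.

11/18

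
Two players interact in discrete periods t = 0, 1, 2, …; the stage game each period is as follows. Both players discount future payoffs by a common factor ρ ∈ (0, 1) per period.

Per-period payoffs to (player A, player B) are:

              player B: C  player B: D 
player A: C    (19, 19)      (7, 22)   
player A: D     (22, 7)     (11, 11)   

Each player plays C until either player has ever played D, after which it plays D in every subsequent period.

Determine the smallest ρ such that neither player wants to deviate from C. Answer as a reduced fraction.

3/11

One-period gain from deviating is 22 − 19 = 3. The loss is 19 − 11 = 8 in every subsequent period, with present value 8·ρ/(1−ρ).
Deviation is unprofitable when 8·ρ/(1−ρ) ≥ 3, i.e. ρ/(1−ρ) ≥ 3/8.
Equivalently ρ ≥ 3/(3+8) = 3/11.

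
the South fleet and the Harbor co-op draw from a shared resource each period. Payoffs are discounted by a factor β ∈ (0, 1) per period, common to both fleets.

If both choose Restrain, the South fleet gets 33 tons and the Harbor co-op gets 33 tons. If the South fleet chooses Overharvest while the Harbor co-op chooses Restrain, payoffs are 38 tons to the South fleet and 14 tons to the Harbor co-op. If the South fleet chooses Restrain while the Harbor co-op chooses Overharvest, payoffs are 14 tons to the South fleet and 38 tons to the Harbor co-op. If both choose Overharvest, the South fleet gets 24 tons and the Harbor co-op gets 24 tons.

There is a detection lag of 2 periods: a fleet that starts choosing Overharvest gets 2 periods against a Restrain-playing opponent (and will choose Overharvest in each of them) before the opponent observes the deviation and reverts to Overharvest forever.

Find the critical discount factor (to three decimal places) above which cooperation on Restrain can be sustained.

0.598

A deviator earns 38 for 2 periods, then 24 forever; cooperating earns 33 forever. Multiplying the IC by (1−β):
33 ≥ 38(1−β^2) + 24β^2, so 14·β^2 ≥ 5 and β^2 ≥ 5/14.
β ≥ (5/14)^(1/2) ≈ 0.598.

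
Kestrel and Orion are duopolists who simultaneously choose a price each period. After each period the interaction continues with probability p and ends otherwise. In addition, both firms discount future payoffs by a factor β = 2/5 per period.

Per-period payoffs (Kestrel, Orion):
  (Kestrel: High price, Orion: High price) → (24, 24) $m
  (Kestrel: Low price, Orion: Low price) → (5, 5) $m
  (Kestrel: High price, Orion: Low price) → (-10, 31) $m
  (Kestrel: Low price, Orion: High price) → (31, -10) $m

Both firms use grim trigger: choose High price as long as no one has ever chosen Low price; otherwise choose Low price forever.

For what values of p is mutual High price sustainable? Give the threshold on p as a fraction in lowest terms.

Expected continuation weight on next period's payoff is β·p = 2/5·p, which plays the role of the discount factor.
Cooperation requires 2/5·p ≥ (31−24)/(31−5) = 7/26, hence p ≥ 35/52.

35/52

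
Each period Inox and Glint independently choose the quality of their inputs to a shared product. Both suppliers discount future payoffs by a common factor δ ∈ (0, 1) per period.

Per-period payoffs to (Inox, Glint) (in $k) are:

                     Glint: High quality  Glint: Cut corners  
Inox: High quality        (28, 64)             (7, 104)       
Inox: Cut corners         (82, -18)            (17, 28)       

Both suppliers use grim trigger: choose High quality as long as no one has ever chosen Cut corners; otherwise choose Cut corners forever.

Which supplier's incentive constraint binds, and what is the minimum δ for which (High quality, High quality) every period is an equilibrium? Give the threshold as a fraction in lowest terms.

For Inox: deviation gain 82−28 = 54, per-period punishment loss 28−17 = 11. IC gives δ ≥ 54/65.
For Glint: gain 40, loss 36 per period, so δ ≥ 40/76 = 10/19.
The tighter constraint is Inox's, so cooperation needs δ ≥ 54/65.

Inox; δ ≥ 54/65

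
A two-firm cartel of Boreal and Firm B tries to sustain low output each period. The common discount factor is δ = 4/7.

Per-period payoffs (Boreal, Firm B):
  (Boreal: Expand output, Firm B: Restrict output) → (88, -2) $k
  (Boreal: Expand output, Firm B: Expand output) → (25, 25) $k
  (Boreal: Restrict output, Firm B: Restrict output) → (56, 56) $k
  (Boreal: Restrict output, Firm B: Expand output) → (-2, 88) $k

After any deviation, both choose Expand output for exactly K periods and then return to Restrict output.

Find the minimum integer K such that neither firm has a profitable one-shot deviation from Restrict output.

3

Need Σ_{k=1}^{K} δ^k ≥ (88−56)/(56−25) = 1.0323 at δ = 4/7.
At K = 2 the sum is 0.8980 < 1.0323; at K = 3 it is 1.0845 ≥ 1.0323.
So the minimum punishment length is K = 3.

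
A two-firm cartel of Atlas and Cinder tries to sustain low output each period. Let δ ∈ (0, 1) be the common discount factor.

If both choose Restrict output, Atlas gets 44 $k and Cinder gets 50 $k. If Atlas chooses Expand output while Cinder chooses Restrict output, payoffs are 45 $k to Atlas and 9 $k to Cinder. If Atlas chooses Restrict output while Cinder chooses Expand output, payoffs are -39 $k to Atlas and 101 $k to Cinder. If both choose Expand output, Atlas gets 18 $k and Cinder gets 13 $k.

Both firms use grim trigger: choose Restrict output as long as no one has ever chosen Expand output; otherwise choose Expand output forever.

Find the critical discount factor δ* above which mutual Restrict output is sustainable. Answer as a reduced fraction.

For Atlas: deviation gain 45−44 = 1, per-period punishment loss 44−18 = 26. IC gives δ ≥ 1/27.
For Cinder: gain 51, loss 37 per period, so δ ≥ 51/88.
The tighter constraint is Cinder's, so cooperation needs δ ≥ 51/88.

51/88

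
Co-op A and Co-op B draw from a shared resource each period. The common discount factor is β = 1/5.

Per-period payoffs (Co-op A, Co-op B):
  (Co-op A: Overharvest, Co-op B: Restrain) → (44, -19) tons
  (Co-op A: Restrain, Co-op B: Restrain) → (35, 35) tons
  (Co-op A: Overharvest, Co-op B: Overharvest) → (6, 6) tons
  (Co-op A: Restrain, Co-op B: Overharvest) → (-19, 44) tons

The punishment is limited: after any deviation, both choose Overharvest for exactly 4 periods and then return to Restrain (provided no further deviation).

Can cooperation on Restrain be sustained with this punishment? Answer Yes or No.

No

IC: β+…+β^4 ≥ (44−35)/(35−6) = 9/29.
At β = 1/5: partial sum = 0.2496 < 0.3103. Cooperation not sustainable.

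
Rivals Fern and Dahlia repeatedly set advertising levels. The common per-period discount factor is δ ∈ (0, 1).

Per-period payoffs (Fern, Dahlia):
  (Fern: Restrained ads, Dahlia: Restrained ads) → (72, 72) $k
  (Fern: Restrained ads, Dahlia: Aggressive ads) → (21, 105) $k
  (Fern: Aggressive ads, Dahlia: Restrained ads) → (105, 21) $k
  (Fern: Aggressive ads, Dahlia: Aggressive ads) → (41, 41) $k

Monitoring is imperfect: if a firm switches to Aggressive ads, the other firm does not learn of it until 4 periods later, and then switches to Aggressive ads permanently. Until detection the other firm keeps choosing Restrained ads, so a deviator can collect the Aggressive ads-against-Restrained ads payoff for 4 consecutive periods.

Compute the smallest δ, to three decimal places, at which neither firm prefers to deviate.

A deviator earns 105 for 4 periods, then 41 forever; cooperating earns 72 forever. Multiplying the IC by (1−δ):
72 ≥ 105(1−δ^4) + 41δ^4, so 64·δ^4 ≥ 33 and δ^4 ≥ 33/64.
δ ≥ (33/64)^(1/4) ≈ 0.847.

0.847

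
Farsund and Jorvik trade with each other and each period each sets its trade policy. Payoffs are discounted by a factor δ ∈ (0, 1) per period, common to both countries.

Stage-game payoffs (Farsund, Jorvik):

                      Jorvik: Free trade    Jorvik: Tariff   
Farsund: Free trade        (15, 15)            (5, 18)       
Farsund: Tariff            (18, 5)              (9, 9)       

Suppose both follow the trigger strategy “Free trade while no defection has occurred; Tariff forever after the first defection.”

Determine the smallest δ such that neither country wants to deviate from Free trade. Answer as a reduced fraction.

Cooperation forever yields 15 each period: 15/(1−δ).
Deviating yields 18 once, then 9 forever: 18 + 9δ/(1−δ).
No profitable deviation requires 15/(1−δ) ≥ 18 + 9δ/(1−δ).
Multiplying by (1−δ): 15 ≥ 18(1−δ) + 9δ = 18 − 9δ.
So 9δ ≥ 3, i.e. δ ≥ 3/9 = 1/3.

1/3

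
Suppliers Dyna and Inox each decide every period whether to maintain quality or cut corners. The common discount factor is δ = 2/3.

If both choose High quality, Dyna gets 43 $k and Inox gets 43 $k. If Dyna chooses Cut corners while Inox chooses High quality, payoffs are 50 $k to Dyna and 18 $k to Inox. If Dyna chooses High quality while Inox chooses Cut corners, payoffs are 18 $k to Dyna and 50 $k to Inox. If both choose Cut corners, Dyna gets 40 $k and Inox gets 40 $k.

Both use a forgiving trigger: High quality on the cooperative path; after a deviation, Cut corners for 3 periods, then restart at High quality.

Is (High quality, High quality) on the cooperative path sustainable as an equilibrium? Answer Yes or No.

Comparing payoff streams over the 4 periods until play realigns: cooperate → 43(1+δ+…+δ^3); deviate → 50 + 40(δ+…+δ^3).
Cooperation is sustained iff (43−40)(δ+…+δ^3) ≥ 50−43.
δ+…+δ^3 = 2/3·(1−(2/3)^3)/(1−2/3) = 1.4074, and (50−43)/(43−40) = 2.3333.
1.4074 < 2.3333, so cooperation is not sustainable.

No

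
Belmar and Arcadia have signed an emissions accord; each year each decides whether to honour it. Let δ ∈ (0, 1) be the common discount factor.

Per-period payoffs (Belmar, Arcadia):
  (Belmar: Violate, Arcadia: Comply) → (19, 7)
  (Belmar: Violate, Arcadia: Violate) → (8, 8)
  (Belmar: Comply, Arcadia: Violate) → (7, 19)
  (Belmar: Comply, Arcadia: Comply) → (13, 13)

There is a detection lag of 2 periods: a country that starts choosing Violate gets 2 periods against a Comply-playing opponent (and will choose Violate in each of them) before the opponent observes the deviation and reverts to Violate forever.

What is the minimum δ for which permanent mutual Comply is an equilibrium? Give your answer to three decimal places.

0.739

The best deviation is to choose Violate for all 2 undetected periods, earning 19 each, then 8 forever once detected.
Deviation value: 19(1−δ^2)/(1−δ) + 8δ^2/(1−δ); cooperation value: 13/(1−δ).
IC: 13 ≥ 19(1−δ^2) + 8δ^2 = 19 − 11δ^2.
So δ^2 ≥ 6/11, giving δ ≥ (6/11)^(1/2) ≈ 0.739.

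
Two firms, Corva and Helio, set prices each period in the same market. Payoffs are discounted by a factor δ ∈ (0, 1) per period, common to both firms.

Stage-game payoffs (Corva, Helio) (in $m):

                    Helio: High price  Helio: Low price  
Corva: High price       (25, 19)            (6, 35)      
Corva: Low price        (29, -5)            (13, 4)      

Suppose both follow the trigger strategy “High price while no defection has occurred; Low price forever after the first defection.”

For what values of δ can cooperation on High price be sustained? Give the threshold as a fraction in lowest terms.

16/31

For Corva: deviation gain 29−25 = 4, per-period punishment loss 25−13 = 12. IC gives δ ≥ 4/16 = 1/4.
For Helio: gain 16, loss 15 per period, so δ ≥ 16/31.
The tighter constraint is Helio's, so cooperation needs δ ≥ 16/31.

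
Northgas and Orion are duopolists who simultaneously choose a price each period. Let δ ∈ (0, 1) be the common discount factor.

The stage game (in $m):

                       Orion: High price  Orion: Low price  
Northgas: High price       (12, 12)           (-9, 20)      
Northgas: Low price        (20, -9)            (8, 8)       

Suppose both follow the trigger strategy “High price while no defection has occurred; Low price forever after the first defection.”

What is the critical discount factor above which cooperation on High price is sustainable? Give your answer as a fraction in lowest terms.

Under grim trigger the critical discount factor is (T−C)/(T−P) with T = 20, C = 12, P = 8.
δ* = (20−12)/(20−8) = 8/12 = 2/3.

2/3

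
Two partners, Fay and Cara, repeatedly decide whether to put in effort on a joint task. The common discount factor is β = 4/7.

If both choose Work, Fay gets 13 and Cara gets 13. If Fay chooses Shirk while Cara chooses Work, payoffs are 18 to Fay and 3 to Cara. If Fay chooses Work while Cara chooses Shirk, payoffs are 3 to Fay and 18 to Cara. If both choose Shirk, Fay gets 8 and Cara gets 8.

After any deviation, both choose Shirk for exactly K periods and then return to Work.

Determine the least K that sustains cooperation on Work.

No profitable deviation requires (13−8)(β+…+β^K) ≥ 18−13, i.e. β+…+β^K ≥ 1 ≈ 1.0000.
With β = 4/7, the partial sums are K=1: 0.5714, K=2: 0.8980, K=3: 1.0845.
K = 3 is the first length at which the sum reaches 1.0000.

3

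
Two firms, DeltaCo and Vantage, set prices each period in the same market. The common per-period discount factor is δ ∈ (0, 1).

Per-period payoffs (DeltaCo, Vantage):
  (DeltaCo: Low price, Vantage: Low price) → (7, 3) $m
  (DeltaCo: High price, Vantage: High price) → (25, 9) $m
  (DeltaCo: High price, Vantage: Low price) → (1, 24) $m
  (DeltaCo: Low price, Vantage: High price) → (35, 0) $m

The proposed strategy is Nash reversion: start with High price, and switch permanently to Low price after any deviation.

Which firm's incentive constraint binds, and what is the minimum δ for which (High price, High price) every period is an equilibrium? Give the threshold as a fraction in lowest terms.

DeltaCo: cooperation gives 25 each period; deviation gives 35 once then 7 forever.
  25/(1−δ) ≥ 35 + 7δ/(1−δ) ⇒ δ ≥ 10/28 = 5/14.
Vantage: cooperation gives 9 each period; deviation gives 24 once then 3 forever.
  δ ≥ 15/21 = 5/7.
Both must hold, so the binding constraint is Vantage's: δ ≥ 5/7.

Vantage; δ ≥ 5/7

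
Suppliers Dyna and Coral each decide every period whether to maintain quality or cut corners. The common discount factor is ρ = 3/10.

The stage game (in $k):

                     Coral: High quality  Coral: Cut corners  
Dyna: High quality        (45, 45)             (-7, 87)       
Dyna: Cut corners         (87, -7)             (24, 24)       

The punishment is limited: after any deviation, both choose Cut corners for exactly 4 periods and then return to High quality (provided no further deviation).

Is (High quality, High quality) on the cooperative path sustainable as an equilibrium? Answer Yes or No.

No

Comparing payoff streams over the 5 periods until play realigns: cooperate → 45(1+ρ+…+ρ^4); deviate → 87 + 24(ρ+…+ρ^4).
Cooperation is sustained iff (45−24)(ρ+…+ρ^4) ≥ 87−45.
ρ+…+ρ^4 = 3/10·(1−(3/10)^4)/(1−3/10) = 0.4251, and (87−45)/(45−24) = 2.0000.
0.4251 < 2.0000, so cooperation is not sustainable.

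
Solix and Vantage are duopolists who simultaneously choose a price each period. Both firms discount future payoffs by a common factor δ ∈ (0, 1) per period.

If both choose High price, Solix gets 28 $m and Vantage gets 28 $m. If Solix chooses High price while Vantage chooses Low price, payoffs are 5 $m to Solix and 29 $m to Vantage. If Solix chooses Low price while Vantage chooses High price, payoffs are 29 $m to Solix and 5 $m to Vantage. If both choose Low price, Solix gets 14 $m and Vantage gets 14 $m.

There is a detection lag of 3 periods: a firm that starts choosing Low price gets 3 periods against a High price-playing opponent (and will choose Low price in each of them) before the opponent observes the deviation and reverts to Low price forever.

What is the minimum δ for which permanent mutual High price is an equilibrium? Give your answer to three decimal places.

The best deviation is to choose Low price for all 3 undetected periods, earning 29 each, then 14 forever once detected.
Deviation value: 29(1−δ^3)/(1−δ) + 14δ^3/(1−δ); cooperation value: 28/(1−δ).
IC: 28 ≥ 29(1−δ^3) + 14δ^3 = 29 − 15δ^3.
So δ^3 ≥ 1/15, giving δ ≥ (1/15)^(1/3) ≈ 0.405.

0.405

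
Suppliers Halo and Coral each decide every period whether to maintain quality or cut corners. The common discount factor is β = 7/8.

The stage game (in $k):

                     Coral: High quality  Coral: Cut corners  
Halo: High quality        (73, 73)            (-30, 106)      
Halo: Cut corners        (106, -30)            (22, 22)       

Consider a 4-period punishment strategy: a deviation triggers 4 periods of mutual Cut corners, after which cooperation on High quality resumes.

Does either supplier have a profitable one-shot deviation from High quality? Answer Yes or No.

No

IC: β+…+β^4 ≥ (106−73)/(73−22) = 11/17.
At β = 7/8: partial sum = 2.8967 ≥ 0.6471. Cooperation sustainable.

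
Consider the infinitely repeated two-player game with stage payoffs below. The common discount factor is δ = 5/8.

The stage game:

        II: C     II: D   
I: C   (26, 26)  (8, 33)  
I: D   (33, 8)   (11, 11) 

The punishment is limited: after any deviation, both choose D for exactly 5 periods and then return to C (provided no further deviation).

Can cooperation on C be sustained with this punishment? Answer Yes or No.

Yes

A one-shot deviation gives 33 now, then 11 for 5 periods, then back to 26.
Gain from deviating: (33−26) today; loss: (26−11) in each of the next 5 periods.
No-deviation condition: (26−11)(δ+…+δ^5) ≥ 33−26, i.e. δ+…+δ^5 ≥ 7/15.
At δ = 5/8: δ+…+δ^5 = 1.5077 ≥ 0.4667.
So cooperation is sustainable.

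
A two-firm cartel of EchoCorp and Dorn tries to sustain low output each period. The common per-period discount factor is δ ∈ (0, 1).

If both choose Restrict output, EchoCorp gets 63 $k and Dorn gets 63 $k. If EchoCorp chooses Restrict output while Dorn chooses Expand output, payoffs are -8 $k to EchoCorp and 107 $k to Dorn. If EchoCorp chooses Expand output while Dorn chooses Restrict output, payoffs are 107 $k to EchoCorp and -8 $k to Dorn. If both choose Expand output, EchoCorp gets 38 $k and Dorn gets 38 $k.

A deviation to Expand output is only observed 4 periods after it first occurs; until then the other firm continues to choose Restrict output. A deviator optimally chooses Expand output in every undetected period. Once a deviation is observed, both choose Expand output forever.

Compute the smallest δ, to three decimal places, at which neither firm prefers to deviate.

0.894

The best deviation is to choose Expand output for all 4 undetected periods, earning 107 each, then 38 forever once detected.
Deviation value: 107(1−δ^4)/(1−δ) + 38δ^4/(1−δ); cooperation value: 63/(1−δ).
IC: 63 ≥ 107(1−δ^4) + 38δ^4 = 107 − 69δ^4.
So δ^4 ≥ 44/69, giving δ ≥ (44/69)^(1/4) ≈ 0.894.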